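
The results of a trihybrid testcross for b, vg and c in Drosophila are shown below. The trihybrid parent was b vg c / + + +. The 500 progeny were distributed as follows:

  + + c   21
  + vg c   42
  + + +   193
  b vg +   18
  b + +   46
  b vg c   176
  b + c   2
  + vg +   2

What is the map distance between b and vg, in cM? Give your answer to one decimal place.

18.4 cM

The two rarest classes, b + c and + vg +, are the double crossovers. Comparing them with the parentals, only the vg allele has switched, so vg is the middle locus and the order is b – vg – c.
Crossovers in the b–vg interval produce the single-crossover classes + vg c and b + + (42 + 46 = 88) plus the double crossovers (4).
RF(b–vg) = (88 + 4) / 500 = 92/500 = 0.1840 → 18.4 cM.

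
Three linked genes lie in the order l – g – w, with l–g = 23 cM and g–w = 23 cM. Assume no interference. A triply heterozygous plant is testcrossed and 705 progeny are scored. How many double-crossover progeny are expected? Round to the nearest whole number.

37

Map distances give recombination frequencies of 0.230 and 0.230 for the two intervals.
With no interference, expected double-crossover frequency = 0.230 × 0.230 = 0.05290.
Expected number = 0.05290 × 705 = 37.29 ≈ 37.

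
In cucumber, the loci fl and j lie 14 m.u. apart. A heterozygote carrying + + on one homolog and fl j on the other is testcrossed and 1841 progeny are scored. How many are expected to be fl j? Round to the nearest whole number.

A map distance of 14 m.u. corresponds to a recombination frequency of 0.140.
The F1 is + + / fl j, so fl j is a parental gamete class with expected frequency (1 − r)/2 = 0.860/2 = 0.4300.
Expected number = 0.4300 × 1841 = 791.63 ≈ 792.

792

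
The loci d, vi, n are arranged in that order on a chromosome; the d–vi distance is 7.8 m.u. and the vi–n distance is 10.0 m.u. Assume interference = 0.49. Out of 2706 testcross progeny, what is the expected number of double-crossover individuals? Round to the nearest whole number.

Map distances give recombination frequencies of 0.078 and 0.100 for the two intervals.
With interference 0.49 (so coincidence = 0.51), expected double-crossover frequency = 0.078 × 0.100 × 0.51 = 0.00398.
Expected number = 0.00398 × 2706 = 10.76 ≈ 11.

11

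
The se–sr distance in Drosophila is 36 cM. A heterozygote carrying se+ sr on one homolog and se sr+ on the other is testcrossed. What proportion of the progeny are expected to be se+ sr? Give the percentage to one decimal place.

A map distance of 36 cM corresponds to a recombination frequency of 0.360.
The F1 is se+ sr / se sr+, so se+ sr is a parental gamete class with expected frequency (1 − r)/2 = 0.640/2 = 0.3200.
That is 0.3200 = 32.0% of the progeny.

32.0%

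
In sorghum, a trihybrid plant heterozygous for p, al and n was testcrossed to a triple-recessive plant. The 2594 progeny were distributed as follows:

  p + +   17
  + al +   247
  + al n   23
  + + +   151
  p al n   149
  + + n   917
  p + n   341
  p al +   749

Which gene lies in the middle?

al

The two most frequent reciprocal classes, + + n and p al +, are the parental types, so the F1 was + + n / p al +.
The two rarest classes, + al n and p + +, are the double crossovers. Comparing them with the parentals, only the al allele has switched, so al is the middle locus and the order is n – al – p.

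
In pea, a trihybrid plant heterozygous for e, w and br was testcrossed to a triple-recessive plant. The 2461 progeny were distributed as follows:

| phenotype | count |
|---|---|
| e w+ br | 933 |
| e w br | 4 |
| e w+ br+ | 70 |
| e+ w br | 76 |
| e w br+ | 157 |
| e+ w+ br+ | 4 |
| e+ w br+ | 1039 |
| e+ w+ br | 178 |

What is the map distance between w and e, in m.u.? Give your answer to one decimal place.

The two most frequent reciprocal classes, e w+ br and e+ w br+, are the parental types, so the F1 was e w+ br / e+ w br+.
The two rarest classes, e w br and e+ w+ br+, are the double crossovers. Comparing them with the parentals, only the w allele has switched, so w is the middle locus and the order is e – w – br.
Crossovers in the e–w interval produce the single-crossover classes e+ w+ br and e w br+ (178 + 157 = 335) plus the double crossovers (8).
RF(e–w) = (335 + 8) / 2461 = 343/2461 = 0.1394 → 13.9 m.u.

13.9 m.u.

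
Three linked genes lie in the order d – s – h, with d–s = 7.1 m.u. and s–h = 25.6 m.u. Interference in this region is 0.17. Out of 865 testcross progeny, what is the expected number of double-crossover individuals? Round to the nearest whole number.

Map distances give recombination frequencies of 0.071 and 0.256 for the two intervals.
With interference 0.17 (so coincidence = 0.83), expected double-crossover frequency = 0.071 × 0.256 × 0.83 = 0.01509.
Expected number = 0.01509 × 865 = 13.05 ≈ 13.

13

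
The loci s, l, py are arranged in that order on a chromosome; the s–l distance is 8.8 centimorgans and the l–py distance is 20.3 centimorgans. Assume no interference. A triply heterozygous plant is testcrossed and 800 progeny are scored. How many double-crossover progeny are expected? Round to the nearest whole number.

14

Map distances give recombination frequencies of 0.088 and 0.203 for the two intervals.
With no interference, expected double-crossover frequency = 0.088 × 0.203 = 0.01786.
Expected number = 0.01786 × 800 = 14.29 ≈ 14.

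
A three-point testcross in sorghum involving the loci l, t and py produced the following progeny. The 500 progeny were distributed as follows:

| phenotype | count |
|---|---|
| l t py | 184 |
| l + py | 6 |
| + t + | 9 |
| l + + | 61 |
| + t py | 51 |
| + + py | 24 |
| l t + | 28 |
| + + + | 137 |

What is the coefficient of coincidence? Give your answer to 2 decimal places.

0.88

The two most frequent reciprocal classes, l t py and + + +, are the parental types, so the F1 was l t py / + + +.
The two rarest classes, l + py and + t +, are the double crossovers. Comparing them with the parentals, only the t allele has switched, so t is the middle locus and the order is py – t – l.
py–t: (52 + 15)/500 = 0.1340; t–l: (112 + 15)/500 = 0.2540.
Expected DCO frequency = 0.1340 × 0.2540 ≈ 0.03404; observed = 15/500 ≈ 0.03000.
Coefficient of coincidence = 0.03000/0.03404 ≈ 0.88.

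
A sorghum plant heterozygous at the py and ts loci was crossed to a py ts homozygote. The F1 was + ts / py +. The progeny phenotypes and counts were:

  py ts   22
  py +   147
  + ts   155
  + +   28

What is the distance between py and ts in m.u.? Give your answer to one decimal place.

The recombinant classes are + + and py ts: 28 + 22 = 50.
Recombination frequency = 50/352 = 0.1420 ≈ 14.2%, i.e. 14.2 m.u.

14.2 m.u.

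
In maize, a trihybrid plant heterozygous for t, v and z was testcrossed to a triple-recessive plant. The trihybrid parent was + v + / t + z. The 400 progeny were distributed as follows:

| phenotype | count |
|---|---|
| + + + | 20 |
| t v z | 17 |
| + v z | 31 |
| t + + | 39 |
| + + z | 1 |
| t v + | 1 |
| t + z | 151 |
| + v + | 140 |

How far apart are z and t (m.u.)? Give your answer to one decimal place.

The two rarest classes, t v + and + + z, are the double crossovers. Comparing them with the parentals, only the t allele has switched, so t is the middle locus and the order is z – t – v.
Crossovers in the z–t interval produce the single-crossover classes + v z and t + + (31 + 39 = 70) plus the double crossovers (2).
RF(z–t) = (70 + 2) / 400 = 72/400 = 0.1800 → 18.0 m.u.

18.0 m.u.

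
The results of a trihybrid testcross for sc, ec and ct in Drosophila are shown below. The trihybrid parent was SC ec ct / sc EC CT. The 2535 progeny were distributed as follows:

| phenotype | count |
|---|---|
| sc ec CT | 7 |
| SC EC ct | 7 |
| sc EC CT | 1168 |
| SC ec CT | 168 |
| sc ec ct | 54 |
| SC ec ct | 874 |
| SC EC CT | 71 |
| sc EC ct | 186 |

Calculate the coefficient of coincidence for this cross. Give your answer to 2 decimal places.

0.69

The two rarest classes, SC EC ct and sc ec CT, are the double crossovers. Comparing them with the parentals, only the ec allele has switched, so ec is the middle locus and the order is ct – ec – sc.
ct–ec: (354 + 14)/2535 = 0.1452; ec–sc: (125 + 14)/2535 = 0.0548.
Expected DCO frequency = 0.1452 × 0.0548 ≈ 0.00796; observed = 14/2535 ≈ 0.00552.
Coefficient of coincidence = 0.00552/0.00796 ≈ 0.69.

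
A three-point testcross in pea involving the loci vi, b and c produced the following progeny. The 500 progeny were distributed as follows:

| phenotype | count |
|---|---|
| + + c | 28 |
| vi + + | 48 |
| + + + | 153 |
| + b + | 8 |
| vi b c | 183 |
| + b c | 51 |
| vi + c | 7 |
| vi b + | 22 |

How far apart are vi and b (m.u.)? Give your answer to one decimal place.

The two most frequent reciprocal classes, vi b c and + + +, are the parental types, so the F1 was vi b c / + + +.
The two rarest classes, vi + c and + b +, are the double crossovers. Comparing them with the parentals, only the b allele has switched, so b is the middle locus and the order is vi – b – c.
Crossovers in the vi–b interval produce the single-crossover classes + b c and vi + + (51 + 48 = 99) plus the double crossovers (15).
RF(vi–b) = (99 + 15) / 500 = 114/500 = 0.2280 → 22.8 m.u.

22.8 m.u.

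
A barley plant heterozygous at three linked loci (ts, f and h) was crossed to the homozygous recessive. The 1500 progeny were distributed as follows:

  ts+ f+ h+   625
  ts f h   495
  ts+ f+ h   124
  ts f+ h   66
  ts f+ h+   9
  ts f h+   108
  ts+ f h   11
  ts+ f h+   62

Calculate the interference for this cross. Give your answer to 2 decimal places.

The two most frequent reciprocal classes, ts+ f+ h+ and ts f h, are the parental types, so the F1 was ts+ f+ h+ / ts f h.
The two rarest classes, ts f+ h+ and ts+ f h, are the double crossovers. Comparing them with the parentals, only the ts allele has switched, so ts is the middle locus and the order is h – ts – f.
h–ts: (232 + 20)/1500 = 0.1680; ts–f: (128 + 20)/1500 = 0.0987.
Expected DCO frequency = 0.1680 × 0.0987 ≈ 0.01658; observed = 20/1500 ≈ 0.01333.
Coefficient of coincidence = 0.01333/0.01658 ≈ 0.80; interference = 1 − 0.80 = 0.20.

0.20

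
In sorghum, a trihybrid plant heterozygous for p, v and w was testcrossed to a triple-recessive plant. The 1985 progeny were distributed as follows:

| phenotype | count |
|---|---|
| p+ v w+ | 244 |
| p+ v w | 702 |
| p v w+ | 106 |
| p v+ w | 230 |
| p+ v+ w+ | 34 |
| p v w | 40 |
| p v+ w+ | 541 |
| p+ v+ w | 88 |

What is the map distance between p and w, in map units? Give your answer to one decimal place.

27.6 map units

The two most frequent reciprocal classes, p+ v w and p v+ w+, are the parental types, so the F1 was p+ v w / p v+ w+.
The two rarest classes, p v w and p+ v+ w+, are the double crossovers. Comparing them with the parentals, only the p allele has switched, so p is the middle locus and the order is v – p – w.
Crossovers in the p–w interval produce the single-crossover classes p+ v w+ and p v+ w (244 + 230 = 474) plus the double crossovers (74).
RF(p–w) = (474 + 74) / 1985 = 548/1985 = 0.2761 → 27.6 map units.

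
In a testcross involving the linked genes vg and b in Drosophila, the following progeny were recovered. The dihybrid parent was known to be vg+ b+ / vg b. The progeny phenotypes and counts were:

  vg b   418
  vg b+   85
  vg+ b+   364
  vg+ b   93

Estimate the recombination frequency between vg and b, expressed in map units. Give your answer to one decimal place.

18.5 map units

The recombinant classes are vg+ b and vg b+: 93 + 85 = 178.
Recombination frequency = 178/960 = 0.1854 ≈ 18.5%, i.e. 18.5 map units.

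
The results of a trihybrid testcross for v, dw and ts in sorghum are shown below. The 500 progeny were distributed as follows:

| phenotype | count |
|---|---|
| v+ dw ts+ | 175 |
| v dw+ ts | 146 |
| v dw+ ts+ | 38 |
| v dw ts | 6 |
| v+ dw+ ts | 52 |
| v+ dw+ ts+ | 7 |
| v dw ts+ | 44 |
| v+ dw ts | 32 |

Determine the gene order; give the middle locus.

The two most frequent reciprocal classes, v+ dw ts+ and v dw+ ts, are the parental types, so the F1 was v+ dw ts+ / v dw+ ts.
The two rarest classes, v+ dw+ ts+ and v dw ts, are the double crossovers. Comparing them with the parentals, only the dw allele has switched, so dw is the middle locus and the order is ts – dw – v.

dw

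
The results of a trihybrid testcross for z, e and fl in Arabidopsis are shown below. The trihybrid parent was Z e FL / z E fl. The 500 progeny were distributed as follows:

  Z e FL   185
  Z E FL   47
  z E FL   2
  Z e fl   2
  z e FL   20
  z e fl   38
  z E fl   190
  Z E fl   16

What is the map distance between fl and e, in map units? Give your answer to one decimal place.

17.8 map units

The two rarest classes, Z e fl and z E FL, are the double crossovers. Comparing them with the parentals, only the fl allele has switched, so fl is the middle locus and the order is z – fl – e.
Crossovers in the fl–e interval produce the single-crossover classes Z E FL and z e fl (47 + 38 = 85) plus the double crossovers (4).
RF(fl–e) = (85 + 4) / 500 = 89/500 = 0.1780 → 17.8 map units.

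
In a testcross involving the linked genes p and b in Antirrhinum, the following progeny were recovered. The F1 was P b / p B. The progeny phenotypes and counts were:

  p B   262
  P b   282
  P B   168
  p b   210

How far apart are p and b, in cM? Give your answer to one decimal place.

The recombinant classes are P B and p b: 168 + 210 = 378.
Recombination frequency = 378/922 = 0.4100 ≈ 41.0%, i.e. 41.0 cM.

41.0 cM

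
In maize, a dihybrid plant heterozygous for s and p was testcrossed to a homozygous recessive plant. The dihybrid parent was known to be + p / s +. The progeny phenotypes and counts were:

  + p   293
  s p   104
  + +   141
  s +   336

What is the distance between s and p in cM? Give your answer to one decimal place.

The recombinant classes are + + and s p: 141 + 104 = 245.
Recombination frequency = 245/874 = 0.2803 ≈ 28.0%, i.e. 28.0 cM.

28.0 cM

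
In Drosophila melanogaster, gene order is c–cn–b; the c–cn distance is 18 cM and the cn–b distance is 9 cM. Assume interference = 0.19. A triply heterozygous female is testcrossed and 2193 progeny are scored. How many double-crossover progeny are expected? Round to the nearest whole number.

Map distances give recombination frequencies of 0.180 and 0.090 for the two intervals.
With interference 0.19 (so coincidence = 0.81), expected double-crossover frequency = 0.180 × 0.090 × 0.81 = 0.01312.
Expected number = 0.01312 × 2193 = 28.78 ≈ 29.

29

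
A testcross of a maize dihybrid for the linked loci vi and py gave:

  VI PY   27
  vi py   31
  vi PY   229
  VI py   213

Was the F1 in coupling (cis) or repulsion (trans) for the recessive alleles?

trans

The two most frequent classes are VI py (213) and vi PY (229); these are the parental (non-recombinant) types.
So the F1 carried VI py on one chromosome and vi PY on the other — the recessive alleles are on opposite chromosomes (trans / repulsion).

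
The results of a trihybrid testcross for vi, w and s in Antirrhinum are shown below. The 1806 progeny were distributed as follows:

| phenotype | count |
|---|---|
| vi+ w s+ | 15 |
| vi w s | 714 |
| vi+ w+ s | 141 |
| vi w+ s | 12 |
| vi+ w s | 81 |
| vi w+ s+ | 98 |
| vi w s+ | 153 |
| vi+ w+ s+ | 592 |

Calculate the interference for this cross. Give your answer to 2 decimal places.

0.26

The two most frequent reciprocal classes, vi w s and vi+ w+ s+, are the parental types, so the F1 was vi w s / vi+ w+ s+.
The two rarest classes, vi w+ s and vi+ w s+, are the double crossovers. Comparing them with the parentals, only the w allele has switched, so w is the middle locus and the order is vi – w – s.
vi–w: (179 + 27)/1806 = 0.1141; w–s: (294 + 27)/1806 = 0.1777.
Expected DCO frequency = 0.1141 × 0.1777 ≈ 0.02028; observed = 27/1806 ≈ 0.01495.
Coefficient of coincidence = 0.01495/0.02028 ≈ 0.74; interference = 1 − 0.74 = 0.26.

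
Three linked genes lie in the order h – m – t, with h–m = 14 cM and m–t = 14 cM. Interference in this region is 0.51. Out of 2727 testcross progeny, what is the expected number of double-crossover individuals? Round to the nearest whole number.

26

Map distances give recombination frequencies of 0.140 and 0.140 for the two intervals.
With interference 0.51 (so coincidence = 0.49), expected double-crossover frequency = 0.140 × 0.140 × 0.49 = 0.00960.
Expected number = 0.00960 × 2727 = 26.19 ≈ 26.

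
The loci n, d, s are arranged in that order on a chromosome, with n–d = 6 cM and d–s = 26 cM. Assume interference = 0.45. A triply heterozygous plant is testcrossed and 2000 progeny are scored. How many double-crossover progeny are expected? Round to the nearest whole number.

Map distances give recombination frequencies of 0.060 and 0.260 for the two intervals.
With interference 0.45 (so coincidence = 0.55), expected double-crossover frequency = 0.060 × 0.260 × 0.55 = 0.00858.
Expected number = 0.00858 × 2000 = 17.16 ≈ 17.

17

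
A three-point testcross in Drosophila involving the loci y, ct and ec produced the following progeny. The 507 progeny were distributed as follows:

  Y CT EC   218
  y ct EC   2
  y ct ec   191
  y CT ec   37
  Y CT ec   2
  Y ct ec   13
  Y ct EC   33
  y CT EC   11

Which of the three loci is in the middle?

ec

The two most frequent reciprocal classes, y ct ec and Y CT EC, are the parental types, so the F1 was y ct ec / Y CT EC.
The two rarest classes, y ct EC and Y CT ec, are the double crossovers. Comparing them with the parentals, only the ec allele has switched, so ec is the middle locus and the order is y – ec – ct.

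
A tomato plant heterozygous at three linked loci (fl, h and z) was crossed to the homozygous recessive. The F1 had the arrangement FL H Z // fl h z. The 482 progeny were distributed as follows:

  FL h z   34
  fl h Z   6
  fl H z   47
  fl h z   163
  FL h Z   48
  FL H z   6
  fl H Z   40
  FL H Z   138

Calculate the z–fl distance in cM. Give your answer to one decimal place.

17.8 cM

The two rarest classes, FL H z and fl h Z, are the double crossovers. Comparing them with the parentals, only the z allele has switched, so z is the middle locus and the order is h – z – fl.
Crossovers in the z–fl interval produce the single-crossover classes fl H Z and FL h z (40 + 34 = 74) plus the double crossovers (12).
RF(z–fl) = (74 + 12) / 482 = 86/482 = 0.1784 → 17.8 cM.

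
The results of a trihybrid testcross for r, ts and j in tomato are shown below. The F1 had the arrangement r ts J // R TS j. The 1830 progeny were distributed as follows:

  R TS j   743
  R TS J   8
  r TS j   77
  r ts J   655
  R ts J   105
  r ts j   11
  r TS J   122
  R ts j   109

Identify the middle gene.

j

The two rarest classes, r ts j and R TS J, are the double crossovers. Comparing them with the parentals, only the j allele has switched, so j is the middle locus and the order is r – j – ts.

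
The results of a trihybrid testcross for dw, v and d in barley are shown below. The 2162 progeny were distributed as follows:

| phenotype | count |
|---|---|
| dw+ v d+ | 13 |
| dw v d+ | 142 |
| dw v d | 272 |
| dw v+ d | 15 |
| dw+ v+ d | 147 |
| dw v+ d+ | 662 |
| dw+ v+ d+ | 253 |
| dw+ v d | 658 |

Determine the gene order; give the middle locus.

The two most frequent reciprocal classes, dw v+ d+ and dw+ v d, are the parental types, so the F1 was dw v+ d+ / dw+ v d.
The two rarest classes, dw v+ d and dw+ v d+, are the double crossovers. Comparing them with the parentals, only the d allele has switched, so d is the middle locus and the order is v – d – dw.

d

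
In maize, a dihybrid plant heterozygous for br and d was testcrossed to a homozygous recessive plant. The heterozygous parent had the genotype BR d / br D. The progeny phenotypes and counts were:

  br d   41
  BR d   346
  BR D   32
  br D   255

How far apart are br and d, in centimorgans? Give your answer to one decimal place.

10.8 centimorgans

The recombinant classes are BR D and br d: 32 + 41 = 73.
Recombination frequency = 73/674 = 0.1083 ≈ 10.8%, i.e. 10.8 centimorgans.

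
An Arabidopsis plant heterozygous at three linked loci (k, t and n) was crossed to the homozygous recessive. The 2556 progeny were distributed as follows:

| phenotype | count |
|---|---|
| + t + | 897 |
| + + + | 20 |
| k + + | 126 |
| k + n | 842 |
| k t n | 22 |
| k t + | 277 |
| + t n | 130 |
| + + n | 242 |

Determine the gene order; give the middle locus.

The two most frequent reciprocal classes, + t + and k + n, are the parental types, so the F1 was + t + / k + n.
The two rarest classes, + + + and k t n, are the double crossovers. Comparing them with the parentals, only the t allele has switched, so t is the middle locus and the order is k – t – n.

t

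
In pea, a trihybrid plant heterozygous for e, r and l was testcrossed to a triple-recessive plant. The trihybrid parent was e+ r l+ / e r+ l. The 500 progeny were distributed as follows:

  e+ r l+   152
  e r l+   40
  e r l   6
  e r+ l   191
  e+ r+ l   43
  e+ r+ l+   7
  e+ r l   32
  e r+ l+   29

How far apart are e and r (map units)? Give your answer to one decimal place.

The two rarest classes, e+ r+ l+ and e r l, are the double crossovers. Comparing them with the parentals, only the r allele has switched, so r is the middle locus and the order is l – r – e.
Crossovers in the r–e interval produce the single-crossover classes e r l+ and e+ r+ l (40 + 43 = 83) plus the double crossovers (13).
RF(r–e) = (83 + 13) / 500 = 96/500 = 0.1920 → 19.2 map units.

19.2 map units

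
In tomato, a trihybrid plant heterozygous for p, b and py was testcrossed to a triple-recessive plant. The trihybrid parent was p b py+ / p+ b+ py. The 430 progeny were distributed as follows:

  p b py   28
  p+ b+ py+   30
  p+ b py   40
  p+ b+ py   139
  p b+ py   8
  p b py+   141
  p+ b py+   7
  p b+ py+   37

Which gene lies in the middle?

The two rarest classes, p+ b py+ and p b+ py, are the double crossovers. Comparing them with the parentals, only the p allele has switched, so p is the middle locus and the order is b – p – py.

p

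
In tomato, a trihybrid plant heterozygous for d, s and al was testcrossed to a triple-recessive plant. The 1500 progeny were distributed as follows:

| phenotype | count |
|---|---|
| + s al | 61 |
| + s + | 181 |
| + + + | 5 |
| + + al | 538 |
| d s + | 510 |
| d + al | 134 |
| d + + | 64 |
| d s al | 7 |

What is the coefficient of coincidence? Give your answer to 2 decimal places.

The two most frequent reciprocal classes, d s + and + + al, are the parental types, so the F1 was d s + / + + al.
The two rarest classes, d s al and + + +, are the double crossovers. Comparing them with the parentals, only the al allele has switched, so al is the middle locus and the order is s – al – d.
s–al: (125 + 12)/1500 = 0.0913; al–d: (315 + 12)/1500 = 0.2180.
Expected DCO frequency = 0.0913 × 0.2180 ≈ 0.01990; observed = 12/1500 ≈ 0.00800.
Coefficient of coincidence = 0.00800/0.01990 ≈ 0.40.

0.40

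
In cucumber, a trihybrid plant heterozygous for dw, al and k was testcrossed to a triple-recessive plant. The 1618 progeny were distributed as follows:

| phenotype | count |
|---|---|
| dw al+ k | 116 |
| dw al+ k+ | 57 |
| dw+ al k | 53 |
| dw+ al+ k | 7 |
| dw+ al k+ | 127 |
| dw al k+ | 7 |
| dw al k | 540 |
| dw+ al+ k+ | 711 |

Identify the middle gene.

k

The two most frequent reciprocal classes, dw al k and dw+ al+ k+, are the parental types, so the F1 was dw al k / dw+ al+ k+.
The two rarest classes, dw al k+ and dw+ al+ k, are the double crossovers. Comparing them with the parentals, only the k allele has switched, so k is the middle locus and the order is al – k – dw.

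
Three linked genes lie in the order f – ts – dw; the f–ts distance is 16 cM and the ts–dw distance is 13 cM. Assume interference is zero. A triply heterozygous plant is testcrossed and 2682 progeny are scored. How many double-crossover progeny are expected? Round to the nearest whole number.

56

Map distances give recombination frequencies of 0.160 and 0.130 for the two intervals.
With no interference, expected double-crossover frequency = 0.160 × 0.130 = 0.02080.
Expected number = 0.02080 × 2682 = 55.79 ≈ 56.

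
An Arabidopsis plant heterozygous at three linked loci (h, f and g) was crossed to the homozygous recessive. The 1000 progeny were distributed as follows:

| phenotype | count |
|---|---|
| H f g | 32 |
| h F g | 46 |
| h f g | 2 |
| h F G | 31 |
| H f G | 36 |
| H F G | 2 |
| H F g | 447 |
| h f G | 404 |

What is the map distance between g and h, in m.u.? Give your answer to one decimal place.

8.6 m.u.

The two most frequent reciprocal classes, h f G and H F g, are the parental types, so the F1 was h f G / H F g.
The two rarest classes, h f g and H F G, are the double crossovers. Comparing them with the parentals, only the g allele has switched, so g is the middle locus and the order is f – g – h.
Crossovers in the g–h interval produce the single-crossover classes H f G and h F g (36 + 46 = 82) plus the double crossovers (4).
RF(g–h) = (82 + 4) / 1000 = 86/1000 = 0.0860 → 8.6 m.u.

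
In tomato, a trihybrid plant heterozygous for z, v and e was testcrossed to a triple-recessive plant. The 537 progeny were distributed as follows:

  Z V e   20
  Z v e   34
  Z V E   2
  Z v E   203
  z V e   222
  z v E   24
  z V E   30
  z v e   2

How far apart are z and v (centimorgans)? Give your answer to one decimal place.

The two most frequent reciprocal classes, z V e and Z v E, are the parental types, so the F1 was z V e / Z v E.
The two rarest classes, z v e and Z V E, are the double crossovers. Comparing them with the parentals, only the v allele has switched, so v is the middle locus and the order is e – v – z.
Crossovers in the v–z interval produce the single-crossover classes Z V e and z v E (20 + 24 = 44) plus the double crossovers (4).
RF(v–z) = (44 + 4) / 537 = 48/537 = 0.0894 → 8.9 centimorgans.

8.9 centimorgans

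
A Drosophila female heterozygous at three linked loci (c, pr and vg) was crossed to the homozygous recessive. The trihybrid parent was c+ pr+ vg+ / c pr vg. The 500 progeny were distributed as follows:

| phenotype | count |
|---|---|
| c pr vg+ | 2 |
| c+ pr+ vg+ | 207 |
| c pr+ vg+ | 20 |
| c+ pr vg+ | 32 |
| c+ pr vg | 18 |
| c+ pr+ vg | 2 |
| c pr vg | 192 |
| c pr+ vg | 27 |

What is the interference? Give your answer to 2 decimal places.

0.24

The two rarest classes, c+ pr+ vg and c pr vg+, are the double crossovers. Comparing them with the parentals, only the vg allele has switched, so vg is the middle locus and the order is c – vg – pr.
c–vg: (38 + 4)/500 = 0.0840; vg–pr: (59 + 4)/500 = 0.1260.
Expected DCO frequency = 0.0840 × 0.1260 ≈ 0.01058; observed = 4/500 ≈ 0.00800.
Coefficient of coincidence = 0.00800/0.01058 ≈ 0.76; interference = 1 − 0.76 = 0.24.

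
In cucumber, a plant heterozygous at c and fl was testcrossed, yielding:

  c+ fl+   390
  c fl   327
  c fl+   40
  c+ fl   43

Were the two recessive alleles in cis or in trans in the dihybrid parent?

The two most frequent classes are c+ fl+ (390) and c fl (327); these are the parental (non-recombinant) types.
So the F1 carried c+ fl+ on one chromosome and c fl on the other — the recessive alleles are on the same chromosome (cis / coupling).

cis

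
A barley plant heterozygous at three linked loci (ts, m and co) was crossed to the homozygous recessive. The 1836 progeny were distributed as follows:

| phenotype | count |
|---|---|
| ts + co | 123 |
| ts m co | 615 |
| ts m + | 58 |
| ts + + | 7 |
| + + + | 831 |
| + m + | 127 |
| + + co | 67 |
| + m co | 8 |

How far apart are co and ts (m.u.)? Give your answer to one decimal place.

7.6 m.u.

The two most frequent reciprocal classes, + + + and ts m co, are the parental types, so the F1 was + + + / ts m co.
The two rarest classes, ts + + and + m co, are the double crossovers. Comparing them with the parentals, only the ts allele has switched, so ts is the middle locus and the order is co – ts – m.
Crossovers in the co–ts interval produce the single-crossover classes + + co and ts m + (67 + 58 = 125) plus the double crossovers (15).
RF(co–ts) = (125 + 15) / 1836 = 140/1836 = 0.0763 → 7.6 m.u.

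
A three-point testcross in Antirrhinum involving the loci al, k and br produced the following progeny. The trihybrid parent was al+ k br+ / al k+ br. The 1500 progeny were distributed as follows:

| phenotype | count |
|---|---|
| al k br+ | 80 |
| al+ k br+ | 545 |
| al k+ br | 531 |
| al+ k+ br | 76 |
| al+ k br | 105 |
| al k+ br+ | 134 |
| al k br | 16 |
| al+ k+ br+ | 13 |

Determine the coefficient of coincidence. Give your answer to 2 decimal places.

0.88

The two rarest classes, al+ k+ br+ and al k br, are the double crossovers. Comparing them with the parentals, only the k allele has switched, so k is the middle locus and the order is br – k – al.
br–k: (239 + 29)/1500 = 0.1787; k–al: (156 + 29)/1500 = 0.1233.
Expected DCO frequency = 0.1787 × 0.1233 ≈ 0.02203; observed = 29/1500 ≈ 0.01933.
Coefficient of coincidence = 0.01933/0.02203 ≈ 0.88.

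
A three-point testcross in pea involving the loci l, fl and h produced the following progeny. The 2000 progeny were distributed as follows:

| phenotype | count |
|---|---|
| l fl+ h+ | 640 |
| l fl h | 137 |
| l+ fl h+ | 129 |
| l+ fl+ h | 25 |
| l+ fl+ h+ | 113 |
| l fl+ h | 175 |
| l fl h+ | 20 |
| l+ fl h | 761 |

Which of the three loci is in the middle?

fl

The two most frequent reciprocal classes, l fl+ h+ and l+ fl h, are the parental types, so the F1 was l fl+ h+ / l+ fl h.
The two rarest classes, l fl h+ and l+ fl+ h, are the double crossovers. Comparing them with the parentals, only the fl allele has switched, so fl is the middle locus and the order is h – fl – l.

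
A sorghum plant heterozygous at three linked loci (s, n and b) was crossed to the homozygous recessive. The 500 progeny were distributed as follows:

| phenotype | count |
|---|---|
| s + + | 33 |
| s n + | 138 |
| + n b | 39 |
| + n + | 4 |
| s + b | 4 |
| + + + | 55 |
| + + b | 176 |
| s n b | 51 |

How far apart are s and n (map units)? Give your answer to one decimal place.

16.0 map units

The two most frequent reciprocal classes, + + b and s n +, are the parental types, so the F1 was + + b / s n +.
The two rarest classes, s + b and + n +, are the double crossovers. Comparing them with the parentals, only the s allele has switched, so s is the middle locus and the order is b – s – n.
Crossovers in the s–n interval produce the single-crossover classes + n b and s + + (39 + 33 = 72) plus the double crossovers (8).
RF(s–n) = (72 + 8) / 500 = 80/500 = 0.1600 → 16.0 map units.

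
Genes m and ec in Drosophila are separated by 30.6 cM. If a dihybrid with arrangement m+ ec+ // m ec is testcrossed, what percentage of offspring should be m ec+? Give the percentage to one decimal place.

15.3%

A map distance of 30.6 cM corresponds to a recombination frequency of 0.306.
The F1 is m+ ec+ / m ec, so m ec+ is a recombinant gamete class with expected frequency r/2 = 0.306/2 = 0.1530.
That is 0.1530 = 15.3% of the progeny.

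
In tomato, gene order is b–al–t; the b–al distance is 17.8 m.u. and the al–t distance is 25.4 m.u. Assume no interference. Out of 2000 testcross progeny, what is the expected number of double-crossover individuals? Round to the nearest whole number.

Map distances give recombination frequencies of 0.178 and 0.254 for the two intervals.
With no interference, expected double-crossover frequency = 0.178 × 0.254 = 0.04521.
Expected number = 0.04521 × 2000 = 90.42 ≈ 90.

90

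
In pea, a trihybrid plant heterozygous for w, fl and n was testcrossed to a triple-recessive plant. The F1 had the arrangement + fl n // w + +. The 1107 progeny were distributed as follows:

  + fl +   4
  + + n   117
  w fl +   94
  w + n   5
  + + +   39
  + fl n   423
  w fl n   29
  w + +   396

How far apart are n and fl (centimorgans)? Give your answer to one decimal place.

19.9 centimorgans

The two rarest classes, + fl + and w + n, are the double crossovers. Comparing them with the parentals, only the n allele has switched, so n is the middle locus and the order is fl – n – w.
Crossovers in the fl–n interval produce the single-crossover classes + + n and w fl + (117 + 94 = 211) plus the double crossovers (9).
RF(fl–n) = (211 + 9) / 1107 = 220/1107 = 0.1987 → 19.9 centimorgans.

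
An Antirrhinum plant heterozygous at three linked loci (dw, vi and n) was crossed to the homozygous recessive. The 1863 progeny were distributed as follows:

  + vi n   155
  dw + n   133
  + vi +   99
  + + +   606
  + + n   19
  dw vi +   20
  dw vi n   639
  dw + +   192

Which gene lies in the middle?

The two most frequent reciprocal classes, + + + and dw vi n, are the parental types, so the F1 was + + + / dw vi n.
The two rarest classes, + + n and dw vi +, are the double crossovers. Comparing them with the parentals, only the n allele has switched, so n is the middle locus and the order is vi – n – dw.

n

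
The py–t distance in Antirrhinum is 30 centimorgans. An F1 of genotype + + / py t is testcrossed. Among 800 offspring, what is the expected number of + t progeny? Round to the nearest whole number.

120

A map distance of 30 centimorgans corresponds to a recombination frequency of 0.300.
The F1 is + + / py t, so + t is a recombinant gamete class with expected frequency r/2 = 0.300/2 = 0.1500.
Expected number = 0.1500 × 800 = 120.00 ≈ 120.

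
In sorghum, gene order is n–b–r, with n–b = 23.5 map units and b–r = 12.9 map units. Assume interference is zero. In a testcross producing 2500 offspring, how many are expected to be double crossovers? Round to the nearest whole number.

Map distances give recombination frequencies of 0.235 and 0.129 for the two intervals.
With no interference, expected double-crossover frequency = 0.235 × 0.129 = 0.03031.
Expected number = 0.03031 × 2500 = 75.79 ≈ 76.

76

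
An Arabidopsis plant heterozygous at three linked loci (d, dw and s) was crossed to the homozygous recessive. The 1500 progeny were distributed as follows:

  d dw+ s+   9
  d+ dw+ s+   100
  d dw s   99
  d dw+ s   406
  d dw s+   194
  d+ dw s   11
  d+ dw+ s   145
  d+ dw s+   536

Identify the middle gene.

s

The two most frequent reciprocal classes, d+ dw s+ and d dw+ s, are the parental types, so the F1 was d+ dw s+ / d dw+ s.
The two rarest classes, d+ dw s and d dw+ s+, are the double crossovers. Comparing them with the parentals, only the s allele has switched, so s is the middle locus and the order is d – s – dw.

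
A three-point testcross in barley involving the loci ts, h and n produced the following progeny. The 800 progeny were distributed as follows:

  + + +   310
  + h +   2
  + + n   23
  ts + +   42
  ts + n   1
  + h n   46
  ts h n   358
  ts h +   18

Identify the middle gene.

The two most frequent reciprocal classes, ts h n and + + +, are the parental types, so the F1 was ts h n / + + +.
The two rarest classes, ts + n and + h +, are the double crossovers. Comparing them with the parentals, only the h allele has switched, so h is the middle locus and the order is ts – h – n.

h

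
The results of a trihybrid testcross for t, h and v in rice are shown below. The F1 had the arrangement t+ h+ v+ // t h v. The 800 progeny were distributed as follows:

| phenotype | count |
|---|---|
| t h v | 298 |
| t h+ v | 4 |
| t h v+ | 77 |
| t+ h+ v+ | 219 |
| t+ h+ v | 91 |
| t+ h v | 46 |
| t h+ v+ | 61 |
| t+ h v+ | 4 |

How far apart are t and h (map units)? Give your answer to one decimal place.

The two rarest classes, t+ h v+ and t h+ v, are the double crossovers. Comparing them with the parentals, only the h allele has switched, so h is the middle locus and the order is v – h – t.
Crossovers in the h–t interval produce the single-crossover classes t h+ v+ and t+ h v (61 + 46 = 107) plus the double crossovers (8).
RF(h–t) = (107 + 8) / 800 = 115/800 = 0.1437 → 14.4 map units.

14.4 map units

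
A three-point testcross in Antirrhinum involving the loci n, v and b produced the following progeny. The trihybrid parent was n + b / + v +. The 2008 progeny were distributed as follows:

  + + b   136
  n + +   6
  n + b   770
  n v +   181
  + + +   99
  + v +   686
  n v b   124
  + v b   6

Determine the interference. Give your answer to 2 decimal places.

0.69

The two rarest classes, n + + and + v b, are the double crossovers. Comparing them with the parentals, only the b allele has switched, so b is the middle locus and the order is n – b – v.
n–b: (317 + 12)/2008 = 0.1638; b–v: (223 + 12)/2008 = 0.1170.
Expected DCO frequency = 0.1638 × 0.1170 ≈ 0.01916; observed = 12/2008 ≈ 0.00598.
Coefficient of coincidence = 0.00598/0.01916 ≈ 0.31; interference = 1 − 0.31 = 0.69.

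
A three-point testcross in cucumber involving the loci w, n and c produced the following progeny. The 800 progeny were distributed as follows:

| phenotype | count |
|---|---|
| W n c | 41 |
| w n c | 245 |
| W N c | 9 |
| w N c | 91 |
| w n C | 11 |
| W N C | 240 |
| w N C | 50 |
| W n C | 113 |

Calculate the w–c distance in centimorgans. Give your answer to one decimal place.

The two most frequent reciprocal classes, w n c and W N C, are the parental types, so the F1 was w n c / W N C.
The two rarest classes, w n C and W N c, are the double crossovers. Comparing them with the parentals, only the c allele has switched, so c is the middle locus and the order is n – c – w.
Crossovers in the c–w interval produce the single-crossover classes W n c and w N C (41 + 50 = 91) plus the double crossovers (20).
RF(c–w) = (91 + 20) / 800 = 111/800 = 0.1388 → 13.9 centimorgans.

13.9 centimorgans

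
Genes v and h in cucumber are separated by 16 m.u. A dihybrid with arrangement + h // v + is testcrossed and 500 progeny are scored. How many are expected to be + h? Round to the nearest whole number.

210

A map distance of 16 m.u. corresponds to a recombination frequency of 0.160.
The F1 is + h / v +, so + h is a parental gamete class with expected frequency (1 − r)/2 = 0.840/2 = 0.4200.
Expected number = 0.4200 × 500 = 210.00 ≈ 210.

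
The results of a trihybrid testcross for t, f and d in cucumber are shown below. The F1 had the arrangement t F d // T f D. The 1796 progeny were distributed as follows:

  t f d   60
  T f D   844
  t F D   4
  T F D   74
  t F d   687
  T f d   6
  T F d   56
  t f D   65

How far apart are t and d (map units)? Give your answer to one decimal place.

7.3 map units

The two rarest classes, t F D and T f d, are the double crossovers. Comparing them with the parentals, only the d allele has switched, so d is the middle locus and the order is f – d – t.
Crossovers in the d–t interval produce the single-crossover classes T F d and t f D (56 + 65 = 121) plus the double crossovers (10).
RF(d–t) = (121 + 10) / 1796 = 131/1796 = 0.0729 → 7.3 map units.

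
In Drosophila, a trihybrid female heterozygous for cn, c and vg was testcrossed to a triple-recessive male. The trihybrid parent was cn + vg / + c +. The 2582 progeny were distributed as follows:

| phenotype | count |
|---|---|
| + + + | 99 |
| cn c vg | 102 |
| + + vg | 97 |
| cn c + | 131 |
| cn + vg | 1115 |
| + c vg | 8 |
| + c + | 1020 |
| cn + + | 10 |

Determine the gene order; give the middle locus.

The two rarest classes, cn + + and + c vg, are the double crossovers. Comparing them with the parentals, only the vg allele has switched, so vg is the middle locus and the order is c – vg – cn.

vg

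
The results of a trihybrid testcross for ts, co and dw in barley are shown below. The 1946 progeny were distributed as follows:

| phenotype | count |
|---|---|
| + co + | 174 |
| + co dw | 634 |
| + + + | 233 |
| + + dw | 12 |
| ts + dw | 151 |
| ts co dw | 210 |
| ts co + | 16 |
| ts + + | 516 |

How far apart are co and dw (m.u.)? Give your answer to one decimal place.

The two most frequent reciprocal classes, + co dw and ts + +, are the parental types, so the F1 was + co dw / ts + +.
The two rarest classes, + + dw and ts co +, are the double crossovers. Comparing them with the parentals, only the co allele has switched, so co is the middle locus and the order is dw – co – ts.
Crossovers in the dw–co interval produce the single-crossover classes + co + and ts + dw (174 + 151 = 325) plus the double crossovers (28).
RF(dw–co) = (325 + 28) / 1946 = 353/1946 = 0.1814 → 18.1 m.u.

18.1 m.u.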